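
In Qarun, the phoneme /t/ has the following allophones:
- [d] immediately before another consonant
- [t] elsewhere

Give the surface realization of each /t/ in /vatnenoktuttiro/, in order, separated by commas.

Occurrence 1 (position 3): immediately before another consonant → [d].
Occurrence 2 (position 9): no conditioning environment matches → elsewhere allophone [t].
Occurrence 3 (position 11): immediately before another consonant → [d].
Occurrence 4 (position 12): no conditioning environment matches → elsewhere allophone [t].

[d], [t], [d], [t]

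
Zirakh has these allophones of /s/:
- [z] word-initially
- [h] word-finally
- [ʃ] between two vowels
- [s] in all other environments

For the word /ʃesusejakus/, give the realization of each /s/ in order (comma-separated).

Occurrence 1 (position 3): between two vowels → [ʃ].
Occurrence 2 (position 5): between two vowels → [ʃ].
Occurrence 3 (position 11): word-finally → [h].

[ʃ], [ʃ], [h]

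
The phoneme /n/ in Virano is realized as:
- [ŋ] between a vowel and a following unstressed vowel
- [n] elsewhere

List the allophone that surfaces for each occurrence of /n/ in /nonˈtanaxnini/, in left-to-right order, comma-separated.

Occurrence 1 (position 1): no conditioning environment matches → elsewhere allophone [n].
Occurrence 2 (position 3): no conditioning environment matches → elsewhere allophone [n].
Occurrence 3 (position 6): between a vowel and a following unstressed vowel → [ŋ].
Occurrence 4 (position 9): no conditioning environment matches → elsewhere allophone [n].
Occurrence 5 (position 11): between a vowel and a following unstressed vowel → [ŋ].

[n], [n], [ŋ], [n], [ŋ]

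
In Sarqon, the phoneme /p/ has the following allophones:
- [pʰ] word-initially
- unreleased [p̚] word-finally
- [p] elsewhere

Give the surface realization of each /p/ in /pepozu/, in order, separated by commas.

[pʰ], [p]

Occurrence 1 (position 1): word-initially → [pʰ].
Occurrence 2 (position 3): no conditioning environment matches → elsewhere allophone [p].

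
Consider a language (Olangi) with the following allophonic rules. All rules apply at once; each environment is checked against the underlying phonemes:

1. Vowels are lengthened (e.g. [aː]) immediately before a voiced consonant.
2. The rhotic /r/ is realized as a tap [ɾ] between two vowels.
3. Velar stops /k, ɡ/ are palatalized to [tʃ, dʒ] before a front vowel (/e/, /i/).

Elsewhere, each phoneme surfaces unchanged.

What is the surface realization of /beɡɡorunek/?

/b/ (word-initial) is unaffected → [b].
/e/ (between /b/ and /ɡ/) occurs before a voiced consonant → [eː] by rule 1.
/ɡ/ (between /e/ and /ɡ/): rule 3 targets it, but not before a front vowel → unchanged [ɡ].
/ɡ/ — between /ɡ/ and /o/; rule 3 does not apply here → [ɡ].
/o/ (between /ɡ/ and /r/): before a voiced consonant, so rule 1 applies → [oː].
/r/ (between /o/ and /u/): between two vowels, so rule 2 applies → [ɾ].
/u/ (between /r/ and /n/) occurs before a voiced consonant → [uː] by rule 1.
/n/ (between /u/ and /e/): no rule targets it → [n].
/e/ (between /n/ and /k/) fails the environment for rule 1, so it stays [e].
/k/ (word-final): rule 3 targets it, but not before a front vowel → unchanged [k].

[beːɡɡoːɾuːnek]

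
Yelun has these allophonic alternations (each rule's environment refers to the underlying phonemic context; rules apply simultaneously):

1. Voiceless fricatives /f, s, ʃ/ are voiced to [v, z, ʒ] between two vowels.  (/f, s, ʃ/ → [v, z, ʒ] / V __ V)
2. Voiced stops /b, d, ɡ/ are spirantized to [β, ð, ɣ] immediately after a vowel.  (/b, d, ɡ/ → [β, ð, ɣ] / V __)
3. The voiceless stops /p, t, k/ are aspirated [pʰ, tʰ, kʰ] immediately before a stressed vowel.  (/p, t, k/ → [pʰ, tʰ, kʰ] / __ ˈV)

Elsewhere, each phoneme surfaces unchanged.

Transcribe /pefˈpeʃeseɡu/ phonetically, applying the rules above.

[pefˈpʰeʒezeɣu]

/p/ — word-initial; rule 3 does not apply here → [p].
/e/ (between /p/ and /f/): no rule targets it → [e].
/f/ (between /e/ and /p/) is in the target of rule 1 but the environment (between two vowels) is not met → [f].
/p/ meets the environment for rule 3 (immediately before a stressed vowel) → [pʰ].
/e/ (between /p/ and /ʃ/) is unaffected → [e].
Rule 1 applies to /ʃ/ (between /e/ and /e/: between two vowels) → [ʒ].
/e/ (between /ʃ/ and /s/) is unaffected → [e].
Rule 1 applies to /s/ (between /e/ and /e/: between two vowels) → [z].
/e/ stays [e].
/ɡ/ (between /e/ and /u/) occurs immediately after a vowel → [ɣ] by rule 2.
/u/ — not in any rule's target class → [u].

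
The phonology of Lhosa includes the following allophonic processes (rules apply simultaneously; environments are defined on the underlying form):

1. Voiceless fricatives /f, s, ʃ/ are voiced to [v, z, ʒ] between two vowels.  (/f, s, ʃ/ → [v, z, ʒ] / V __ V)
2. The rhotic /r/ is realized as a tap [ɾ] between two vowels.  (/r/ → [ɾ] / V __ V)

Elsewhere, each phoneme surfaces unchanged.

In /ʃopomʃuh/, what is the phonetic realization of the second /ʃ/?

/ʃ/ — between /m/ and /u/; rule 1 does not apply here → [ʃ].

[ʃ]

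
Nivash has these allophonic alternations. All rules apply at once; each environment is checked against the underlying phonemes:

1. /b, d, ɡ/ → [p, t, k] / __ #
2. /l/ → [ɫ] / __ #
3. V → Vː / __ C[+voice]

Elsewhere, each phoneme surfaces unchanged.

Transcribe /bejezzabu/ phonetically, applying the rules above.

[beːjeːzzaːbu]

/b/ (word-initial) fails the environment for rule 1, so it stays [b].
/e/ meets the environment for rule 3 (before a voiced consonant) → [eː].
/j/ stays [j].
/e/ (between /j/ and /z/) occurs before a voiced consonant → [eː] by rule 3.
/z/ (between /e/ and /z/): no rule targets it → [z].
/z/ (between /z/ and /a/) is unaffected → [z].
/a/ (between /z/ and /b/) occurs before a voiced consonant → [aː] by rule 3.
/b/ (between /a/ and /u/): rule 1 targets it, but not word-finally → unchanged [b].
/u/ (word-final) is in the target of rule 3 but the environment (before a voiced consonant) is not met → [u].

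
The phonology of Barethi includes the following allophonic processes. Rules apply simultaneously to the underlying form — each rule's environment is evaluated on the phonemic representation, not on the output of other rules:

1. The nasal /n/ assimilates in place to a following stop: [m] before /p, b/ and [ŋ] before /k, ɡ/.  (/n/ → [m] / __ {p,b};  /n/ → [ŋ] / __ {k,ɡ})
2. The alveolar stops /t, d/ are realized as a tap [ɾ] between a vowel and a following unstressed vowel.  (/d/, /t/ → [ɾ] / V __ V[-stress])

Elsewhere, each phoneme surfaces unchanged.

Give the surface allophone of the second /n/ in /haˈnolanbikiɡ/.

/n/ — between /a/ and /b/, before a labial or velar stop — surfaces as [m] (rule 1).

[m]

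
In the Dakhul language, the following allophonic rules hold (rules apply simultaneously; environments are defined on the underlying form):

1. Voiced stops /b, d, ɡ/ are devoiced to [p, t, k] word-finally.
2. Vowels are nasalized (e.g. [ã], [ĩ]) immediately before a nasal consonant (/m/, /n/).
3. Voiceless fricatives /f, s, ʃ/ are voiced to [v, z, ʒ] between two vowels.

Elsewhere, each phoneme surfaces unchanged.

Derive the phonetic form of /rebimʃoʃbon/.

/r/ stays [r].
/e/ (between /r/ and /b/) is in the target of rule 2 but the environment (before a nasal consonant) is not met → [e].
/b/ — between /e/ and /i/; rule 1 does not apply here → [b].
Rule 2 applies to /i/ (between /b/ and /m/: before a nasal consonant) → [ĩ].
/m/ (between /i/ and /ʃ/) is unaffected → [m].
/ʃ/ — between /m/ and /o/; rule 3 does not apply here → [ʃ].
/o/ (between /ʃ/ and /ʃ/) is in the target of rule 2 but the environment (before a nasal consonant) is not met → [o].
/ʃ/ — between /o/ and /b/; rule 3 does not apply here → [ʃ].
/b/ — between /ʃ/ and /o/; rule 1 does not apply here → [b].
/o/ (between /b/ and /n/): before a nasal consonant, so rule 2 applies → [õ].
/n/ — not in any rule's target class → [n].

[rebĩmʃoʃbõn]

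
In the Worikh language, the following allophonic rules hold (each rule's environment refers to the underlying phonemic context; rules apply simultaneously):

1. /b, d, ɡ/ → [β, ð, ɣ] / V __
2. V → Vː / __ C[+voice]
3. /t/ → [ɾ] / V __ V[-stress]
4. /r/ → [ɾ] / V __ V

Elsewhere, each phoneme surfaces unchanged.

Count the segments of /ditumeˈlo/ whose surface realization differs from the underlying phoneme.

3

Segments that undergo a rule: /t/ → [ɾ] (rule 3); /u/ → [uː] (rule 2); /e/ → [eː] (rule 2).
All other segments surface unchanged.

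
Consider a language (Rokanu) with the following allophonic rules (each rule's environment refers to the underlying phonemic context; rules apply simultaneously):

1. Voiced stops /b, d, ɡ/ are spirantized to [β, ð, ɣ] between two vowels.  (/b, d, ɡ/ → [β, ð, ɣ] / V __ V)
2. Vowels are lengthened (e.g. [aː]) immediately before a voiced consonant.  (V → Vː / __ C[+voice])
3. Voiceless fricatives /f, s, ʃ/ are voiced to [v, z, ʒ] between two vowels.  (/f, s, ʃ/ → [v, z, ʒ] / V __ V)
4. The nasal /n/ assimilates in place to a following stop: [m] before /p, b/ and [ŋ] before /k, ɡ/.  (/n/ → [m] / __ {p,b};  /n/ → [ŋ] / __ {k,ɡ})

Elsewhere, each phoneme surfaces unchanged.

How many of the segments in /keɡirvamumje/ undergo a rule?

5

Segments that undergo a rule: /e/ → [eː] (rule 2); /ɡ/ → [ɣ] (rule 1); /i/ → [iː] (rule 2); /a/ → [aː] (rule 2); /u/ → [uː] (rule 2).
All other segments surface unchanged.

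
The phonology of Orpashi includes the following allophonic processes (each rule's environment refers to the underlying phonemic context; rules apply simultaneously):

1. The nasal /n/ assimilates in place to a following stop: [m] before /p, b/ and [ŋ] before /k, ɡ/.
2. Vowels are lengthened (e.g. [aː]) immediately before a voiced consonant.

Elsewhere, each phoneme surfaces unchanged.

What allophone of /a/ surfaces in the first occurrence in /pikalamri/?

[aː]

/a/ — between /k/ and /l/, before a voiced consonant — surfaces as [aː] (rule 2).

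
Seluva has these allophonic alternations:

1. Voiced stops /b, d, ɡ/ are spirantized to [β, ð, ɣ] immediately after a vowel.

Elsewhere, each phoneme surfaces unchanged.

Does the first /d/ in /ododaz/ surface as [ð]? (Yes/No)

/d/ (between /o/ and /o/) occurs immediately after a vowel → [ð] by rule 1.
The actual realization is [ð], which matches [ð].

Yes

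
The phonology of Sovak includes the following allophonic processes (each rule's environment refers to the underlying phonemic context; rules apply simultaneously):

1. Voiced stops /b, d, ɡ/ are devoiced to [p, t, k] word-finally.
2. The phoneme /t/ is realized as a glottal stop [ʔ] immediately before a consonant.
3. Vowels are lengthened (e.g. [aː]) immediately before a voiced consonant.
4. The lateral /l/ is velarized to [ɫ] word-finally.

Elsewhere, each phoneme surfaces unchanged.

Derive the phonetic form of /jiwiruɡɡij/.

[jiːwiːruːɡɡiːj]

/j/ (word-initial) is unaffected → [j].
/i/ (between /j/ and /w/): before a voiced consonant, so rule 3 applies → [iː].
/w/ (between /i/ and /i/) is unaffected → [w].
Rule 3 applies to /i/ (between /w/ and /r/: before a voiced consonant) → [iː].
/r/ (between /i/ and /u/): no rule targets it → [r].
/u/ meets the environment for rule 3 (before a voiced consonant) → [uː].
/ɡ/ — between /u/ and /ɡ/; rule 1 does not apply here → [ɡ].
/ɡ/ (between /ɡ/ and /i/) fails the environment for rule 1, so it stays [ɡ].
/i/ (between /ɡ/ and /j/) occurs before a voiced consonant → [iː] by rule 3.
/j/ — not in any rule's target class → [j].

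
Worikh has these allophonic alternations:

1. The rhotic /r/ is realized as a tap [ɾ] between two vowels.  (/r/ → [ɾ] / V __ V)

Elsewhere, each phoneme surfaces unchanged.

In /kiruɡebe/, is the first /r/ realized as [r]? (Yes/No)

/r/ (between /i/ and /u/) occurs between two vowels → [ɾ] by rule 1.
The actual realization is [ɾ], not [r].

No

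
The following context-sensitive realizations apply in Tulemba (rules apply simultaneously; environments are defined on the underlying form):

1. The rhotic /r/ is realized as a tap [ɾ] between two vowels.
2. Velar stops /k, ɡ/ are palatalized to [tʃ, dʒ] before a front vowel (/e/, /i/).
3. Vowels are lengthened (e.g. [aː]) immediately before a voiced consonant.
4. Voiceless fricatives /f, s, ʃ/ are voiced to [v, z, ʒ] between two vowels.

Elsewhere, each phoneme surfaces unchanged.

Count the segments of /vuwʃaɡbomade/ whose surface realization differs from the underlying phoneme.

4

Segments that undergo a rule: /u/ → [uː] (rule 3); /a/ → [aː] (rule 3); /o/ → [oː] (rule 3); /a/ → [aː] (rule 3).
All other segments surface unchanged.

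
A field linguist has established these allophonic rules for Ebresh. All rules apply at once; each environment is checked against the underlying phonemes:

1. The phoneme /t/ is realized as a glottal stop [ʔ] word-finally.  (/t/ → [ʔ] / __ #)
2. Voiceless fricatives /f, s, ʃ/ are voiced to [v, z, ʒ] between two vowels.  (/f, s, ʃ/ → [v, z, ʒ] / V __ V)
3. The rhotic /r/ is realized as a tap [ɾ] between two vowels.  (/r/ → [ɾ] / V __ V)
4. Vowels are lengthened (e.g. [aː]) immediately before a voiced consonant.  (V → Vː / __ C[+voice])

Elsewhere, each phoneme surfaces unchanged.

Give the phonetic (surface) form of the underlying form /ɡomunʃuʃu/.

/ɡ/ stays [ɡ].
/o/ (between /ɡ/ and /m/) occurs before a voiced consonant → [oː] by rule 4.
/m/ stays [m].
/u/ (between /m/ and /n/) occurs before a voiced consonant → [uː] by rule 4.
/n/ (between /u/ and /ʃ/): no rule targets it → [n].
/ʃ/ — between /n/ and /u/; rule 2 does not apply here → [ʃ].
/u/ — between /ʃ/ and /ʃ/; rule 4 does not apply here → [u].
Rule 2 applies to /ʃ/ (between /u/ and /u/: between two vowels) → [ʒ].
/u/ (word-final): rule 4 targets it, but not before a voiced consonant → unchanged [u].

[ɡoːmuːnʃuʒu]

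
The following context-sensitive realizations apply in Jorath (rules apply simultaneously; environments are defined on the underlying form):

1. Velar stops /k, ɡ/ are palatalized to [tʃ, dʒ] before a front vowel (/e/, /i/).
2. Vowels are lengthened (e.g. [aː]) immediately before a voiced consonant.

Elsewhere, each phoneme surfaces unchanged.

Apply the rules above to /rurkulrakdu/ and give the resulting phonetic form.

/r/ (word-initial) is unaffected → [r].
/u/ meets the environment for rule 2 (before a voiced consonant) → [uː].
/r/ (between /u/ and /k/): no rule targets it → [r].
/k/ (between /r/ and /u/): rule 1 targets it, but not before a front vowel → unchanged [k].
/u/ (between /k/ and /l/): before a voiced consonant, so rule 2 applies → [uː].
/l/ stays [l].
/r/ (between /l/ and /a/): no rule targets it → [r].
/a/ (between /r/ and /k/): rule 2 targets it, but not before a voiced consonant → unchanged [a].
/k/ — between /a/ and /d/; rule 1 does not apply here → [k].
/d/ stays [d].
/u/ (word-final) is in the target of rule 2 but the environment (before a voiced consonant) is not met → [u].

[ruːrkuːlrakdu]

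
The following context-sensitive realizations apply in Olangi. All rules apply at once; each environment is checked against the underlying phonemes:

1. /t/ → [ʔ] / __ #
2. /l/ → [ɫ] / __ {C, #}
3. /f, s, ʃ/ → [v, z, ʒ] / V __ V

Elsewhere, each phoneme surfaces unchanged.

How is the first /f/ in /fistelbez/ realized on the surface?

[f]

/f/ — word-initial; rule 3 does not apply here → [f].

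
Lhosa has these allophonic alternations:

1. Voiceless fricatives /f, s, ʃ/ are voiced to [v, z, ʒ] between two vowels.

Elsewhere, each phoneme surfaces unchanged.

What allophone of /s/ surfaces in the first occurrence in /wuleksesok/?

/s/ (between /k/ and /e/) fails the environment for rule 1, so it stays [s].

[s]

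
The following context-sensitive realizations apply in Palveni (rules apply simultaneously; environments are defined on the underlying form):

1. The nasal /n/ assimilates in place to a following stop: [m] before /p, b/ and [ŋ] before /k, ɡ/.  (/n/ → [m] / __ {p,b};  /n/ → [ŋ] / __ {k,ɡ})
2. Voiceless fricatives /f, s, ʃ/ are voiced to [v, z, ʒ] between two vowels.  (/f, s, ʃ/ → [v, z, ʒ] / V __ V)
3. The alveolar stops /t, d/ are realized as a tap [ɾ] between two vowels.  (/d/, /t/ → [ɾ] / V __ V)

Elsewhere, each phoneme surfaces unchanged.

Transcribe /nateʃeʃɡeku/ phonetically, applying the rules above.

/n/ (word-initial) fails the environment for rule 1, so it stays [n].
/t/ (between /a/ and /e/) occurs between two vowels → [ɾ] by rule 3.
/ʃ/ (between /e/ and /e/): between two vowels, so rule 2 applies → [ʒ].
/ʃ/ (between /e/ and /ɡ/) is in the target of rule 2 but the environment (between two vowels) is not met → [ʃ].

[naɾeʒeʃɡeku]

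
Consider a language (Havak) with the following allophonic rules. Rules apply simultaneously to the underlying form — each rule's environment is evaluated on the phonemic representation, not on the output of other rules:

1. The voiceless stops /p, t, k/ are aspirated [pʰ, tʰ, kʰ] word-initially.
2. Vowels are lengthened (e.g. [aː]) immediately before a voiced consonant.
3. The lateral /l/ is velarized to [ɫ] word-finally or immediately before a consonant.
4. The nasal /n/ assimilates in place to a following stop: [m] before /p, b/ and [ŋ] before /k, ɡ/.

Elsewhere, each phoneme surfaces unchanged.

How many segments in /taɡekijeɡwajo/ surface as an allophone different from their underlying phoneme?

5

Segments that undergo a rule: /t/ → [tʰ] (rule 1); /a/ → [aː] (rule 2); /i/ → [iː] (rule 2); /e/ → [eː] (rule 2); /a/ → [aː] (rule 2).
All other segments surface unchanged.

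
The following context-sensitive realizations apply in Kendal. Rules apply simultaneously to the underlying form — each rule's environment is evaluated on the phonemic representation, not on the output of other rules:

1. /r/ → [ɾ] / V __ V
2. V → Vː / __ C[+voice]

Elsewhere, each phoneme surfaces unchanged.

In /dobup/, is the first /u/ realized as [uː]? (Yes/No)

No

/u/ — between /b/ and /p/; rule 2 does not apply here → [u].
The actual realization is [u], not [uː].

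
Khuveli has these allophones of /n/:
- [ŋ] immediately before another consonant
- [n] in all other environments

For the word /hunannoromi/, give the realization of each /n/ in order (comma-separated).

[n], [ŋ], [n]

Occurrence 1 (position 3): no conditioning environment matches → elsewhere allophone [n].
Occurrence 2 (position 5): immediately before another consonant → [ŋ].
Occurrence 3 (position 6): no conditioning environment matches → elsewhere allophone [n].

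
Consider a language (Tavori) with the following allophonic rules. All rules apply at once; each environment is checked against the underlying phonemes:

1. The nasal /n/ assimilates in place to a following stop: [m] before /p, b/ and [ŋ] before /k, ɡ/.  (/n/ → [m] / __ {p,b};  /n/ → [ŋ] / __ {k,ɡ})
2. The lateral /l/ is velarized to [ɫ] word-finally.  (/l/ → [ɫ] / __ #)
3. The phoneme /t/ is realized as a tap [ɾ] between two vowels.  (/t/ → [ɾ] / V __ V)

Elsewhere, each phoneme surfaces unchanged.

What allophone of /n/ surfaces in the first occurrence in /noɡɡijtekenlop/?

[n]

/n/ — word-initial; rule 1 does not apply here → [n].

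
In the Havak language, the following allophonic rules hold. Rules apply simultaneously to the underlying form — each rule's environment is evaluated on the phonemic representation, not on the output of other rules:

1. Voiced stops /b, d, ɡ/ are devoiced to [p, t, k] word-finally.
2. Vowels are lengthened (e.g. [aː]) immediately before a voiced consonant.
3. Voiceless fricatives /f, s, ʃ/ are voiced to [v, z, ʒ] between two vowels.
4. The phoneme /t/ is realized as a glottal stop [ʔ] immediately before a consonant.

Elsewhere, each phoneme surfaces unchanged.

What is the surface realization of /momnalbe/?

[moːmnaːlbe]

/m/ (word-initial) is unaffected → [m].
Rule 2 applies to /o/ (between /m/ and /m/: before a voiced consonant) → [oː].
/m/ stays [m].
/n/ (between /m/ and /a/): no rule targets it → [n].
/a/ — between /n/ and /l/, before a voiced consonant — surfaces as [aː] (rule 2).
/l/ (between /a/ and /b/): no rule targets it → [l].
/b/ (between /l/ and /e/) is in the target of rule 1 but the environment (word-finally) is not met → [b].
/e/ (word-final) fails the environment for rule 2, so it stays [e].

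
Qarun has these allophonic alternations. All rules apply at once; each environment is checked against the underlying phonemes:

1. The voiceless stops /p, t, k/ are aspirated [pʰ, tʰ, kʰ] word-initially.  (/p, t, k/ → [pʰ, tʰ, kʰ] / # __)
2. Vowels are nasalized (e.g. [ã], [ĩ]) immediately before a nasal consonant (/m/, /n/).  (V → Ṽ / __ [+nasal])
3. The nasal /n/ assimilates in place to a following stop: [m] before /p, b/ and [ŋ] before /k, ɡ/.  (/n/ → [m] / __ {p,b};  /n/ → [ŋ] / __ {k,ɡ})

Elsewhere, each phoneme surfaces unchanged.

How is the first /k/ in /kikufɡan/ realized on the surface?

/k/ (word-initial): word-initially, so rule 1 applies → [kʰ].

[kʰ]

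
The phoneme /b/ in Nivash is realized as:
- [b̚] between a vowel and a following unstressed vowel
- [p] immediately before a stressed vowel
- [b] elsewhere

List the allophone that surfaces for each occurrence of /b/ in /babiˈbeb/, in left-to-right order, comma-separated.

[b], [b̚], [p], [b]

Occurrence 1 (position 1): no conditioning environment matches → elsewhere allophone [b].
Occurrence 2 (position 3): between a vowel and a following unstressed vowel → [b̚].
Occurrence 3 (position 5): immediately before a stressed vowel → [p].
Occurrence 4 (position 7): no conditioning environment matches → elsewhere allophone [b].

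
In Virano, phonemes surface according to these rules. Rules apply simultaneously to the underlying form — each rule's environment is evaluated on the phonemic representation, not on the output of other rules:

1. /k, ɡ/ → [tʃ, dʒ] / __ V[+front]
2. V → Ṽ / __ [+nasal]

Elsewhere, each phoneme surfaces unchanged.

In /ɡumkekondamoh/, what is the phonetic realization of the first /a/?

/a/ meets the environment for rule 2 (before a nasal consonant) → [ã].

[ã]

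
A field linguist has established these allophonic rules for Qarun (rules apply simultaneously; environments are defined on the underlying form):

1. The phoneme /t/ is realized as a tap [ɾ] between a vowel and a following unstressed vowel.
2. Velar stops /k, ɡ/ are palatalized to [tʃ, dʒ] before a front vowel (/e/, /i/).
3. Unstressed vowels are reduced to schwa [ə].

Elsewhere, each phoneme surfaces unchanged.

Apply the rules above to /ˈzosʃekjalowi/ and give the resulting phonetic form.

/z/ (word-initial): no rule targets it → [z].
/o/ — between /z/ and /s/; rule 3 does not apply here → [o].
/s/ stays [s].
/ʃ/ — not in any rule's target class → [ʃ].
/e/ (between /ʃ/ and /k/): in an unstressed syllable, so rule 3 applies → [ə].
/k/ (between /e/ and /j/) fails the environment for rule 2, so it stays [k].
/j/ stays [j].
/a/ (between /j/ and /l/) occurs in an unstressed syllable → [ə] by rule 3.
/l/ stays [l].
Rule 3 applies to /o/ (between /l/ and /w/: in an unstressed syllable) → [ə].
/w/ — not in any rule's target class → [w].
/i/ — word-final, in an unstressed syllable — surfaces as [ə] (rule 3).

[ˈzosʃəkjələwə]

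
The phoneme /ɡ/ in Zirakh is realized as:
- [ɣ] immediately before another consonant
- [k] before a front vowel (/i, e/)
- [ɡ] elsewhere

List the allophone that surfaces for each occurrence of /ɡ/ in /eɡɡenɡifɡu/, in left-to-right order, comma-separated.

Occurrence 1 (position 2): immediately before another consonant → [ɣ].
Occurrence 2 (position 3): before a front vowel (/i, e/) → [k].
Occurrence 3 (position 6): before a front vowel (/i, e/) → [k].
Occurrence 4 (position 9): no conditioning environment matches → elsewhere allophone [ɡ].

[ɣ], [k], [k], [ɡ]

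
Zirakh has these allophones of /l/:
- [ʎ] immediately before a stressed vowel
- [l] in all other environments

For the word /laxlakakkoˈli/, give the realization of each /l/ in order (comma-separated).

Occurrence 1 (position 1): no conditioning environment matches → elsewhere allophone [l].
Occurrence 2 (position 4): no conditioning environment matches → elsewhere allophone [l].
Occurrence 3 (position 11): immediately before a stressed vowel → [ʎ].

[l], [l], [ʎ]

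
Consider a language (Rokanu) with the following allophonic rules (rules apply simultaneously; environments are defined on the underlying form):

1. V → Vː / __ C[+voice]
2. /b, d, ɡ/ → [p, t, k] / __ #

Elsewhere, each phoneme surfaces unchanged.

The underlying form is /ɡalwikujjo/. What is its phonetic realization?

/ɡ/ (word-initial): rule 2 targets it, but not word-finally → unchanged [ɡ].
/a/ (between /ɡ/ and /l/): before a voiced consonant, so rule 1 applies → [aː].
/i/ (between /w/ and /k/): rule 1 targets it, but not before a voiced consonant → unchanged [i].
Rule 1 applies to /u/ (between /k/ and /j/: before a voiced consonant) → [uː].
/o/ (word-final) fails the environment for rule 1, so it stays [o].

[ɡaːlwikuːjjo]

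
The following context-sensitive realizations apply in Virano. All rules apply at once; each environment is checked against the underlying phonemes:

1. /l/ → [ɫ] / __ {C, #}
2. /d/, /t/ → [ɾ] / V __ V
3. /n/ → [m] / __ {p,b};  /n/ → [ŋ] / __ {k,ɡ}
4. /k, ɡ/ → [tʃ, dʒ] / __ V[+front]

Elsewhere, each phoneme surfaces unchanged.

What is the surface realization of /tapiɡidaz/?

/t/ (word-initial) fails the environment for rule 2, so it stays [t].
/ɡ/ (between /i/ and /i/): before a front vowel, so rule 4 applies → [dʒ].
/d/ (between /i/ and /a/) occurs between two vowels → [ɾ] by rule 2.

[tapidʒiɾaz]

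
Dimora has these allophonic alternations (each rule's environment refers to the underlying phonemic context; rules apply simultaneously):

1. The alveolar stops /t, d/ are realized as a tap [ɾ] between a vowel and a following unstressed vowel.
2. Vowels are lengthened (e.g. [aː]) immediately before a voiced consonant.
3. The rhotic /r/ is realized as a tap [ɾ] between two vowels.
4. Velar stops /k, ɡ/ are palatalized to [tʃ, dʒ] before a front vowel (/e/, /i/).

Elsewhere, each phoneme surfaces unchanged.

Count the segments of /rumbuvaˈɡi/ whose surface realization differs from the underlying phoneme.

Segments that undergo a rule: /u/ → [uː] (rule 2); /u/ → [uː] (rule 2); /a/ → [aː] (rule 2); /ɡ/ → [dʒ] (rule 4).
All other segments surface unchanged.

4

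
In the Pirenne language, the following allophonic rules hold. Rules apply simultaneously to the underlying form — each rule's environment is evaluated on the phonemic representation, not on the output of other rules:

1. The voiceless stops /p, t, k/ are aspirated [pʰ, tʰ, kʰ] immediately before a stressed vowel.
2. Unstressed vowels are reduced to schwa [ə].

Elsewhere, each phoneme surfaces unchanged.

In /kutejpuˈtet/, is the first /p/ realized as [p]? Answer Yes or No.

/p/ (between /j/ and /u/) fails the environment for rule 1, so it stays [p].
The actual realization is [p], which matches [p].

Yes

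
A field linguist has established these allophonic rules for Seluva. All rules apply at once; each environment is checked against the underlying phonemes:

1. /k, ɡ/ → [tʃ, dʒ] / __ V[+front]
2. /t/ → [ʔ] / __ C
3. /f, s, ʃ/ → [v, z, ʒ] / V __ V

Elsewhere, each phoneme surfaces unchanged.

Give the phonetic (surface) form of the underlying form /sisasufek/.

[sizazuvek]

/s/ (word-initial) fails the environment for rule 3, so it stays [s].
/i/ (between /s/ and /s/): no rule targets it → [i].
/s/ meets the environment for rule 3 (between two vowels) → [z].
/a/ (between /s/ and /s/) is unaffected → [a].
Rule 3 applies to /s/ (between /a/ and /u/: between two vowels) → [z].
/u/ (between /s/ and /f/) is unaffected → [u].
/f/ — between /u/ and /e/, between two vowels — surfaces as [v] (rule 3).
/e/ (between /f/ and /k/): no rule targets it → [e].
/k/ (word-final): rule 1 targets it, but not before a front vowel → unchanged [k].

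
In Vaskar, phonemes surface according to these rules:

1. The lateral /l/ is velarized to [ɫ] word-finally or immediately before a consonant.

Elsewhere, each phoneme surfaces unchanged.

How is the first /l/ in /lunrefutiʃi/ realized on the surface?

/l/ (word-initial) is in the target of rule 1 but the environment (word-finally or immediately before a consonant) is not met → [l].

[l]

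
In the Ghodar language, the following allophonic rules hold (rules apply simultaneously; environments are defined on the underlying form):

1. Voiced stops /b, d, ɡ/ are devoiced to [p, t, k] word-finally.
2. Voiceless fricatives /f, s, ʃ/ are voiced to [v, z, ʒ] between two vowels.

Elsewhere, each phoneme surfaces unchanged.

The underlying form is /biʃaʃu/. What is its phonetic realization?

/b/ — word-initial; rule 1 does not apply here → [b].
/i/ stays [i].
/ʃ/ (between /i/ and /a/) occurs between two vowels → [ʒ] by rule 2.
/a/ — not in any rule's target class → [a].
/ʃ/ — between /a/ and /u/, between two vowels — surfaces as [ʒ] (rule 2).
/u/ (word-final): no rule targets it → [u].

[biʒaʒu]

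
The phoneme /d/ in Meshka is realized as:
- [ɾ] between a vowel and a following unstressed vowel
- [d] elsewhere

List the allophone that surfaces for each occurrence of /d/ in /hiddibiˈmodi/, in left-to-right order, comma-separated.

Occurrence 1 (position 3): no conditioning environment matches → elsewhere allophone [d].
Occurrence 2 (position 4): no conditioning environment matches → elsewhere allophone [d].
Occurrence 3 (position 10): between a vowel and a following unstressed vowel → [ɾ].

[d], [d], [ɾ]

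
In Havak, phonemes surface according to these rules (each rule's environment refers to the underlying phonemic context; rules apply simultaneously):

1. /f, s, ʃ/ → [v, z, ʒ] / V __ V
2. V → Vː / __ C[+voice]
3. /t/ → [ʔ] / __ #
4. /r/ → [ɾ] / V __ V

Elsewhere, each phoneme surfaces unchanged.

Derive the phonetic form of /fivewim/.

[fiːveːwiːm]

/f/ (word-initial) is in the target of rule 1 but the environment (between two vowels) is not met → [f].
/i/ — between /f/ and /v/, before a voiced consonant — surfaces as [iː] (rule 2).
/e/ meets the environment for rule 2 (before a voiced consonant) → [eː].
/i/ — between /w/ and /m/, before a voiced consonant — surfaces as [iː] (rule 2).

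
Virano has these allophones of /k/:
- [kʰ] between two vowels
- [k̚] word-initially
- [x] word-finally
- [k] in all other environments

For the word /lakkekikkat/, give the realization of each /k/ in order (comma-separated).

[k], [k], [kʰ], [k], [k]

Occurrence 1 (position 3): no conditioning environment matches → elsewhere allophone [k].
Occurrence 2 (position 4): no conditioning environment matches → elsewhere allophone [k].
Occurrence 3 (position 6): between two vowels → [kʰ].
Occurrence 4 (position 8): no conditioning environment matches → elsewhere allophone [k].
Occurrence 5 (position 9): no conditioning environment matches → elsewhere allophone [k].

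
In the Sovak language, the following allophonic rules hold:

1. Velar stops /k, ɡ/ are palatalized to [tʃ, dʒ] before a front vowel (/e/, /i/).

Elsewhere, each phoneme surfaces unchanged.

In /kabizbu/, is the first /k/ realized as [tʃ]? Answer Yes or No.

/k/ (word-initial): rule 1 targets it, but not before a front vowel → unchanged [k].
The actual realization is [k], not [tʃ].

No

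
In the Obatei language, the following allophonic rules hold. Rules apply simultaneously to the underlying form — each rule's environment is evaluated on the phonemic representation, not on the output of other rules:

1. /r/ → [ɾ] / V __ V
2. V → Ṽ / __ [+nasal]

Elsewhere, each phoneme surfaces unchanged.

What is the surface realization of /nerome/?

[neɾõme]

/n/ stays [n].
/e/ (between /n/ and /r/) fails the environment for rule 2, so it stays [e].
/r/ meets the environment for rule 1 (between two vowels) → [ɾ].
/o/ — between /r/ and /m/, before a nasal consonant — surfaces as [õ] (rule 2).
/m/ stays [m].
/e/ (word-final) is in the target of rule 2 but the environment (before a nasal consonant) is not met → [e].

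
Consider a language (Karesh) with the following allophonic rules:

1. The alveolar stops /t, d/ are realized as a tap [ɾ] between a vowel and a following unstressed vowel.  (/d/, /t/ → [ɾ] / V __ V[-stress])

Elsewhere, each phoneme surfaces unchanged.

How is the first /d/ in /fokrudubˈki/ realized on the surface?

/d/ meets the environment for rule 1 (between a vowel and a following unstressed vowel) → [ɾ].

[ɾ]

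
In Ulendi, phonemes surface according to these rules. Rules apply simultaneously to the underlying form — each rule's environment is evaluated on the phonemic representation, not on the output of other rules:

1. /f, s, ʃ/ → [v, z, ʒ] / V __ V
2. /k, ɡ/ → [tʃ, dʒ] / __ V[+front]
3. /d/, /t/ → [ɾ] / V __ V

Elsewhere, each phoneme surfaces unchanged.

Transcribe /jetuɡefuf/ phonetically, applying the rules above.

[jeɾudʒevuf]

/j/ (word-initial): no rule targets it → [j].
/e/ stays [e].
/t/ (between /e/ and /u/) occurs between two vowels → [ɾ] by rule 3.
/u/ (between /t/ and /ɡ/) is unaffected → [u].
/ɡ/ meets the environment for rule 2 (before a front vowel) → [dʒ].
/e/ stays [e].
/f/ — between /e/ and /u/, between two vowels — surfaces as [v] (rule 1).
/u/ — not in any rule's target class → [u].
/f/ — word-final; rule 1 does not apply here → [f].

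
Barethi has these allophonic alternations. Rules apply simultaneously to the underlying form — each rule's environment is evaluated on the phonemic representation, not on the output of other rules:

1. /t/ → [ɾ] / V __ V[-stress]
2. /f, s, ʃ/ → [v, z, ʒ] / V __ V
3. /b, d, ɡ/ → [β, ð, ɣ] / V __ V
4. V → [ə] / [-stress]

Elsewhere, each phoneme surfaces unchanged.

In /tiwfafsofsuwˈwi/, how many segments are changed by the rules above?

Segments that undergo a rule: /i/ → [ə] (rule 4); /a/ → [ə] (rule 4); /o/ → [ə] (rule 4); /u/ → [ə] (rule 4).
All other segments surface unchanged.

4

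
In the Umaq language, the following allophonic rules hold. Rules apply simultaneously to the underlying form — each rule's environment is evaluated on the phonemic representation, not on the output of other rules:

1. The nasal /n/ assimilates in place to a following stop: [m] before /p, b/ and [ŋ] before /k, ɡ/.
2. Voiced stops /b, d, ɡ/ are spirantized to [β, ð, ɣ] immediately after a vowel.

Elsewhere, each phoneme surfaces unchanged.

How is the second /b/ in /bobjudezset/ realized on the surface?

Rule 2 applies to /b/ (between /o/ and /j/: immediately after a vowel) → [β].

[β]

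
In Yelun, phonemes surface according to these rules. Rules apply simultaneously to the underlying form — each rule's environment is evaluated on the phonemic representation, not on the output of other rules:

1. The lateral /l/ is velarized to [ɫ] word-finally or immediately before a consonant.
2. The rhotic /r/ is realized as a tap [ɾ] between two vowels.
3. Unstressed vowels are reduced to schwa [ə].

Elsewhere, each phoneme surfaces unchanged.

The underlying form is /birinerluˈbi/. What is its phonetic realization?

/b/ (word-initial) is unaffected → [b].
/i/ — between /b/ and /r/, in an unstressed syllable — surfaces as [ə] (rule 3).
/r/ (between /i/ and /i/): between two vowels, so rule 2 applies → [ɾ].
/i/ — between /r/ and /n/, in an unstressed syllable — surfaces as [ə] (rule 3).
/n/ (between /i/ and /e/) is unaffected → [n].
Rule 3 applies to /e/ (between /n/ and /r/: in an unstressed syllable) → [ə].
/r/ — between /e/ and /l/; rule 2 does not apply here → [r].
/l/ (between /r/ and /u/) is in the target of rule 1 but the environment (word-finally or immediately before a consonant) is not met → [l].
/u/ (between /l/ and /b/): in an unstressed syllable, so rule 3 applies → [ə].
/b/ (between /u/ and /i/): no rule targets it → [b].
/i/ (word-final) fails the environment for rule 3, so it stays [i].

[bəɾənərləˈbi]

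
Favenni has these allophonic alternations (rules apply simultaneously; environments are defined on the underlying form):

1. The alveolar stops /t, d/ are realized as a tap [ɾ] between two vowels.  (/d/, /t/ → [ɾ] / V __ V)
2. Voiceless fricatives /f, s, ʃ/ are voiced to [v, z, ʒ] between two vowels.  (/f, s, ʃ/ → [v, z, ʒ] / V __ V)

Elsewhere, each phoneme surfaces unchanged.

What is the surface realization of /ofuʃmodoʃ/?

[ovuʃmoɾoʃ]

/o/ (word-initial) is unaffected → [o].
/f/ — between /o/ and /u/, between two vowels — surfaces as [v] (rule 2).
/u/ (between /f/ and /ʃ/): no rule targets it → [u].
/ʃ/ (between /u/ and /m/) fails the environment for rule 2, so it stays [ʃ].
/m/ (between /ʃ/ and /o/) is unaffected → [m].
/o/ stays [o].
Rule 1 applies to /d/ (between /o/ and /o/: between two vowels) → [ɾ].
/o/ (between /d/ and /ʃ/): no rule targets it → [o].
/ʃ/ — word-final; rule 2 does not apply here → [ʃ].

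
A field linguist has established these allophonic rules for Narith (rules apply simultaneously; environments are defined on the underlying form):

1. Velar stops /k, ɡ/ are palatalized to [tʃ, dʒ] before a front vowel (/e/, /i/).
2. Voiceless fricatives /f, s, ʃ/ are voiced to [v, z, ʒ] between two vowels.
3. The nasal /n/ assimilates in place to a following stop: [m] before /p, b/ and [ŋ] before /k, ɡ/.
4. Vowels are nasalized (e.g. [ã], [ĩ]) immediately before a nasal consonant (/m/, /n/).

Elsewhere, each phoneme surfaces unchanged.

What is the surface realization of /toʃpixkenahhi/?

[toʃpixtʃẽnahhi]

/t/ — not in any rule's target class → [t].
/o/ (between /t/ and /ʃ/) is in the target of rule 4 but the environment (before a nasal consonant) is not met → [o].
/ʃ/ (between /o/ and /p/) fails the environment for rule 2, so it stays [ʃ].
/p/ (between /ʃ/ and /i/) is unaffected → [p].
/i/ — between /p/ and /x/; rule 4 does not apply here → [i].
/x/ (between /i/ and /k/) is unaffected → [x].
Rule 1 applies to /k/ (between /x/ and /e/: before a front vowel) → [tʃ].
Rule 4 applies to /e/ (between /k/ and /n/: before a nasal consonant) → [ẽ].
/n/ — between /e/ and /a/; rule 3 does not apply here → [n].
/a/ (between /n/ and /h/) fails the environment for rule 4, so it stays [a].
/h/ (between /a/ and /h/) is unaffected → [h].
/h/ (between /h/ and /i/) is unaffected → [h].
/i/ — word-final; rule 4 does not apply here → [i].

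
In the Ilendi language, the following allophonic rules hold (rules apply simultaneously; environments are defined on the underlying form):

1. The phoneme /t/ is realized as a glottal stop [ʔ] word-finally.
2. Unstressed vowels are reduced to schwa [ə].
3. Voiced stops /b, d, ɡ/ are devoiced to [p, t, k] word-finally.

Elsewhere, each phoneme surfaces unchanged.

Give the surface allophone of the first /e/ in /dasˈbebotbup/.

[e]

/e/ (between /b/ and /b/) fails the environment for rule 2, so it stays [e].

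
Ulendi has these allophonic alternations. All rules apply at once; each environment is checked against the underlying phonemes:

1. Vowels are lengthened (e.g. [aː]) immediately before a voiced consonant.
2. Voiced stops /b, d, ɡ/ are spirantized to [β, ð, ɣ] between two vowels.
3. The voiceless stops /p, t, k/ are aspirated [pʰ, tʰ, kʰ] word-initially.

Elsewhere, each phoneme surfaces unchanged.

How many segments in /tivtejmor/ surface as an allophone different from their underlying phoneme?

4

Segments that undergo a rule: /t/ → [tʰ] (rule 3); /i/ → [iː] (rule 1); /e/ → [eː] (rule 1); /o/ → [oː] (rule 1).
All other segments surface unchanged.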